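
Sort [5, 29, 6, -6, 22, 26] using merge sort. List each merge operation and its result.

Divide and conquer:
  Merge [29] + [6] -> [6, 29]
  Merge [5] + [6, 29] -> [5, 6, 29]
  Merge [22] + [26] -> [22, 26]
  Merge [-6] + [22, 26] -> [-6, 22, 26]
  Merge [5, 6, 29] + [-6, 22, 26] -> [-6, 5, 6, 22, 26, 29]


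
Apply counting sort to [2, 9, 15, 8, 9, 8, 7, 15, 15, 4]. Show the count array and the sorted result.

Count array: [0, 0, 1, 0, 1, 0, 0, 1, 2, 2, 0, 0, 0, 0, 0, 3]
(count[i] = number of elements equal to i)
Cumulative count: [0, 0, 1, 1, 2, 2, 2, 3, 5, 7, 7, 7, 7, 7, 7, 10]
Sorted: [2, 4, 7, 8, 8, 9, 9, 15, 15, 15]


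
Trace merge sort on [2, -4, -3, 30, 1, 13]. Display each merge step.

Divide and conquer:
  Merge [-4] + [-3] -> [-4, -3]
  Merge [2] + [-4, -3] -> [-4, -3, 2]
  Merge [1] + [13] -> [1, 13]
  Merge [30] + [1, 13] -> [1, 13, 30]
  Merge [-4, -3, 2] + [1, 13, 30] -> [-4, -3, 1, 2, 13, 30]


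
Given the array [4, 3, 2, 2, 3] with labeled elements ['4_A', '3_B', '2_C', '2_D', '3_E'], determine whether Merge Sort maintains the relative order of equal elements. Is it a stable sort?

Trace Merge Sort on the labeled array (the key is the number; the letter only tracks identity):
  Merge [4_A] + [3_B] -> [3_B, 4_A]
  Merge [2_D] + [3_E] -> [2_D, 3_E]
  Merge [2_C] + [2_D, 3_E] -> [2_C, 2_D, 3_E]
  Merge [3_B, 4_A] + [2_C, 2_D, 3_E] -> [2_C, 2_D, 3_B, 3_E, 4_A]
Final order: [2_C, 2_D, 3_B, 3_E, 4_A]
Equal keys:
  value 2: originally 2_C, 2_D; after sorting 2_C, 2_D -> order preserved
  value 3: originally 3_B, 3_E; after sorting 3_B, 3_E -> order preserved
All equal keys kept their original relative order. Merge Sort is stable: when the heads of the two halves are equal the merge takes from the left half first.
Answer: Stable


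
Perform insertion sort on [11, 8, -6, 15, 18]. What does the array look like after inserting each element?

First element 11 is already 'sorted'
Insert 8: shifted 1 elements -> [8, 11, -6, 15, 18]
Insert -6: shifted 2 elements -> [-6, 8, 11, 15, 18]
Insert 15: shifted 0 elements -> [-6, 8, 11, 15, 18]
Insert 18: shifted 0 elements -> [-6, 8, 11, 15, 18]


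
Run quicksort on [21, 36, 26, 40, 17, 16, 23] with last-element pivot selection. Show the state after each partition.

Partition 1: pivot=23 at index 3 -> [21, 17, 16, 23, 36, 26, 40]
Partition 2: pivot=16 at index 0 -> [16, 17, 21, 23, 36, 26, 40]
Partition 3: pivot=21 at index 2 -> [16, 17, 21, 23, 36, 26, 40]
Partition 4: pivot=40 at index 6 -> [16, 17, 21, 23, 36, 26, 40]
Partition 5: pivot=26 at index 4 -> [16, 17, 21, 23, 26, 36, 40]


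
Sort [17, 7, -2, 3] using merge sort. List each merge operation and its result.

Divide and conquer:
  Merge [17] + [7] -> [7, 17]
  Merge [-2] + [3] -> [-2, 3]
  Merge [7, 17] + [-2, 3] -> [-2, 3, 7, 17]


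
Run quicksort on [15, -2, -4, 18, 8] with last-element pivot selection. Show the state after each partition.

Partition 1: pivot=8 at index 2 -> [-2, -4, 8, 18, 15]
Partition 2: pivot=-4 at index 0 -> [-4, -2, 8, 18, 15]
Partition 3: pivot=15 at index 3 -> [-4, -2, 8, 15, 18]


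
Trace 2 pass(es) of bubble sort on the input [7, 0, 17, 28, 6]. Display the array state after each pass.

After pass 1: [0, 7, 17, 6, 28] (2 swaps)
After pass 2: [0, 7, 6, 17, 28] (1 swaps)
Total swaps: 3


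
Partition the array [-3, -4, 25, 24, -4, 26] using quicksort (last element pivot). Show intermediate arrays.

Partition 1: pivot=26 at index 5 -> [-3, -4, 25, 24, -4, 26]
Partition 2: pivot=-4 at index 1 -> [-4, -4, 25, 24, -3, 26]
Partition 3: pivot=-3 at index 2 -> [-4, -4, -3, 24, 25, 26]
Partition 4: pivot=25 at index 4 -> [-4, -4, -3, 24, 25, 26]


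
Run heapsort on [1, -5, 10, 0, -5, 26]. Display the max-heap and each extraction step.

Build heap: [26, 0, 10, -5, -5, 1]
Extract 26: [10, 0, 1, -5, -5, 26]
Extract 10: [1, 0, -5, -5, 10, 26]
Extract 1: [0, -5, -5, 1, 10, 26]
Extract 0: [-5, -5, 0, 1, 10, 26]
Extract -5: [-5, -5, 0, 1, 10, 26]


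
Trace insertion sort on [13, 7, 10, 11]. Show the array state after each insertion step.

First element 13 is already 'sorted'
Insert 7: shifted 1 elements -> [7, 13, 10, 11]
Insert 10: shifted 1 elements -> [7, 10, 13, 11]
Insert 11: shifted 1 elements -> [7, 10, 11, 13]


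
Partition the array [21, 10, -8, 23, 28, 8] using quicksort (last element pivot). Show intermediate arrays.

Partition 1: pivot=8 at index 1 -> [-8, 8, 21, 23, 28, 10]
Partition 2: pivot=10 at index 2 -> [-8, 8, 10, 23, 28, 21]
Partition 3: pivot=21 at index 3 -> [-8, 8, 10, 21, 28, 23]
Partition 4: pivot=23 at index 4 -> [-8, 8, 10, 21, 23, 28]


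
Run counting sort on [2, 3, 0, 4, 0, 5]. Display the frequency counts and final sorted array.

Count array: [2, 0, 1, 1, 1, 1]
(count[i] = number of elements equal to i)
Cumulative count: [2, 2, 3, 4, 5, 6]
Sorted: [0, 0, 2, 3, 4, 5]


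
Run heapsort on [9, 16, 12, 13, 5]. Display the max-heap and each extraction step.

Build heap: [16, 13, 12, 9, 5]
Extract 16: [13, 9, 12, 5, 16]
Extract 13: [12, 9, 5, 13, 16]
Extract 12: [9, 5, 12, 13, 16]
Extract 9: [5, 9, 12, 13, 16]


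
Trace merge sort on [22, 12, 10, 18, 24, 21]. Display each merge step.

Divide and conquer:
  Merge [12] + [10] -> [10, 12]
  Merge [22] + [10, 12] -> [10, 12, 22]
  Merge [24] + [21] -> [21, 24]
  Merge [18] + [21, 24] -> [18, 21, 24]
  Merge [10, 12, 22] + [18, 21, 24] -> [10, 12, 18, 21, 22, 24]


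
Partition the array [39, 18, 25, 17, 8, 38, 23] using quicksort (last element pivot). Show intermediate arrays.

Partition 1: pivot=23 at index 3 -> [18, 17, 8, 23, 25, 38, 39]
Partition 2: pivot=8 at index 0 -> [8, 17, 18, 23, 25, 38, 39]
Partition 3: pivot=18 at index 2 -> [8, 17, 18, 23, 25, 38, 39]
Partition 4: pivot=39 at index 6 -> [8, 17, 18, 23, 25, 38, 39]
Partition 5: pivot=38 at index 5 -> [8, 17, 18, 23, 25, 38, 39]


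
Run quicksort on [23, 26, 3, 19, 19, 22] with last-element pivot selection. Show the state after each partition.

Partition 1: pivot=22 at index 3 -> [3, 19, 19, 22, 23, 26]
Partition 2: pivot=19 at index 2 -> [3, 19, 19, 22, 23, 26]
Partition 3: pivot=19 at index 1 -> [3, 19, 19, 22, 23, 26]
Partition 4: pivot=26 at index 5 -> [3, 19, 19, 22, 23, 26]


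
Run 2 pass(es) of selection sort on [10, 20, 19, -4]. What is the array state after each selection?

Pass 1: Select minimum -4 at index 3, swap -> [-4, 20, 19, 10]
Pass 2: Select minimum 10 at index 3, swap -> [-4, 10, 19, 20]


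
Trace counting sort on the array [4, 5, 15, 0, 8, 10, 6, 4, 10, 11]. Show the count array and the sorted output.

Count array: [1, 0, 0, 0, 2, 1, 1, 0, 1, 0, 2, 1, 0, 0, 0, 1]
(count[i] = number of elements equal to i)
Cumulative count: [1, 1, 1, 1, 3, 4, 5, 5, 6, 6, 8, 9, 9, 9, 9, 10]
Sorted: [0, 4, 4, 5, 6, 8, 10, 10, 11, 15]


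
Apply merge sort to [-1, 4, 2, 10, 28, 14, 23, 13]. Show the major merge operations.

Divide and conquer:
  Merge [-1] + [4] -> [-1, 4]
  Merge [2] + [10] -> [2, 10]
  Merge [-1, 4] + [2, 10] -> [-1, 2, 4, 10]
  Merge [28] + [14] -> [14, 28]
  Merge [23] + [13] -> [13, 23]
  Merge [14, 28] + [13, 23] -> [13, 14, 23, 28]
  Merge [-1, 2, 4, 10] + [13, 14, 23, 28] -> [-1, 2, 4, 10, 13, 14, 23, 28]


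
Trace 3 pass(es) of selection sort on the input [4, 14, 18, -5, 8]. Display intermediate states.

Pass 1: Select minimum -5 at index 3, swap -> [-5, 14, 18, 4, 8]
Pass 2: Select minimum 4 at index 3, swap -> [-5, 4, 18, 14, 8]
Pass 3: Select minimum 8 at index 4, swap -> [-5, 4, 8, 14, 18]


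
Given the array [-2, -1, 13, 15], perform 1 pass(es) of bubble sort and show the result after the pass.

After pass 1: [-2, -1, 13, 15] (0 swaps)
Total swaps: 0


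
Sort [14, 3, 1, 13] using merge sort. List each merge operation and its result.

Divide and conquer:
  Merge [14] + [3] -> [3, 14]
  Merge [1] + [13] -> [1, 13]
  Merge [3, 14] + [1, 13] -> [1, 3, 13, 14]


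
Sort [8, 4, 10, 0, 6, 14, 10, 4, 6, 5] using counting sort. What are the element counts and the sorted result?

Count array: [1, 0, 0, 0, 2, 1, 2, 0, 1, 0, 2, 0, 0, 0, 1]
(count[i] = number of elements equal to i)
Cumulative count: [1, 1, 1, 1, 3, 4, 6, 6, 7, 7, 9, 9, 9, 9, 10]
Sorted: [0, 4, 4, 5, 6, 6, 8, 10, 10, 14]


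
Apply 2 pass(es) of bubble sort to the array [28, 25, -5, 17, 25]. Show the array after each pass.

After pass 1: [25, -5, 17, 25, 28] (4 swaps)
After pass 2: [-5, 17, 25, 25, 28] (2 swaps)
Total swaps: 6


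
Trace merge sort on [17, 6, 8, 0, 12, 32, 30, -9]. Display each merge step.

Divide and conquer:
  Merge [17] + [6] -> [6, 17]
  Merge [8] + [0] -> [0, 8]
  Merge [6, 17] + [0, 8] -> [0, 6, 8, 17]
  Merge [12] + [32] -> [12, 32]
  Merge [30] + [-9] -> [-9, 30]
  Merge [12, 32] + [-9, 30] -> [-9, 12, 30, 32]
  Merge [0, 6, 8, 17] + [-9, 12, 30, 32] -> [-9, 0, 6, 8, 12, 17, 30, 32]


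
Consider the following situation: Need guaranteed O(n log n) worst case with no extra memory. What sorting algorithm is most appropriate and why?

Best choice: Heapsort
Reason: Heapsort is O(n log n) worst case and sorts in-place; quicksort can degrade to O(n^2)


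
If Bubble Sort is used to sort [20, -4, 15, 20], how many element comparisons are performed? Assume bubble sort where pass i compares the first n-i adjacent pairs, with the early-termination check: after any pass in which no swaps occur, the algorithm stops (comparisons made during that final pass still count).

Pass 1: compare adjacent pairs (0,1)..(2,3) = 3 comparison(s), 2 swap(s) -> [-4, 15, 20, 20]
Pass 2: compare adjacent pairs (0,1)..(1,2) = 2 comparison(s), 0 swap(s) -> [-4, 15, 20, 20]
No swaps in this pass, so bubble sort stops here.
Total comparisons: 3 + 2 = 5


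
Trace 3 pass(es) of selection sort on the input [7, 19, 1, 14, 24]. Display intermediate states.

Pass 1: Select minimum 1 at index 2, swap -> [1, 19, 7, 14, 24]
Pass 2: Select minimum 7 at index 2, swap -> [1, 7, 19, 14, 24]
Pass 3: Select minimum 14 at index 3, swap -> [1, 7, 14, 19, 24]


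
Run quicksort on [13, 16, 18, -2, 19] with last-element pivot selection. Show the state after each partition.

Partition 1: pivot=19 at index 4 -> [13, 16, 18, -2, 19]
Partition 2: pivot=-2 at index 0 -> [-2, 16, 18, 13, 19]
Partition 3: pivot=13 at index 1 -> [-2, 13, 18, 16, 19]
Partition 4: pivot=16 at index 2 -> [-2, 13, 16, 18, 19]


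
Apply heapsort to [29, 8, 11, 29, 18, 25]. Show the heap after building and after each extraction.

Build heap: [29, 29, 25, 8, 18, 11]
Extract 29: [29, 18, 25, 8, 11, 29]
Extract 29: [25, 18, 11, 8, 29, 29]
Extract 25: [18, 8, 11, 25, 29, 29]
Extract 18: [11, 8, 18, 25, 29, 29]
Extract 11: [8, 11, 18, 25, 29, 29]


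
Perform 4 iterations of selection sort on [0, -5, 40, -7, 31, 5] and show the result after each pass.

Pass 1: Select minimum -7 at index 3, swap -> [-7, -5, 40, 0, 31, 5]
Pass 2: Select minimum -5 at index 1, swap -> [-7, -5, 40, 0, 31, 5]
Pass 3: Select minimum 0 at index 3, swap -> [-7, -5, 0, 40, 31, 5]
Pass 4: Select minimum 5 at index 5, swap -> [-7, -5, 0, 5, 31, 40]


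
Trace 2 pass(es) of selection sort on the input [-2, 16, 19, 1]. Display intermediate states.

Pass 1: Select minimum -2 at index 0, swap -> [-2, 16, 19, 1]
Pass 2: Select minimum 1 at index 3, swap -> [-2, 1, 19, 16]


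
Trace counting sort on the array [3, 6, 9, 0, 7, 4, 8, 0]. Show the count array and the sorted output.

Count array: [2, 0, 0, 1, 1, 0, 1, 1, 1, 1]
(count[i] = number of elements equal to i)
Cumulative count: [2, 2, 2, 3, 4, 4, 5, 6, 7, 8]
Sorted: [0, 0, 3, 4, 6, 7, 8, 9]


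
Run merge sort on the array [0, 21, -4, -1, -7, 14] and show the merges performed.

Divide and conquer:
  Merge [21] + [-4] -> [-4, 21]
  Merge [0] + [-4, 21] -> [-4, 0, 21]
  Merge [-7] + [14] -> [-7, 14]
  Merge [-1] + [-7, 14] -> [-7, -1, 14]
  Merge [-4, 0, 21] + [-7, -1, 14] -> [-7, -4, -1, 0, 14, 21]


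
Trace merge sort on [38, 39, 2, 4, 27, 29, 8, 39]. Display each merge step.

Divide and conquer:
  Merge [38] + [39] -> [38, 39]
  Merge [2] + [4] -> [2, 4]
  Merge [38, 39] + [2, 4] -> [2, 4, 38, 39]
  Merge [27] + [29] -> [27, 29]
  Merge [8] + [39] -> [8, 39]
  Merge [27, 29] + [8, 39] -> [8, 27, 29, 39]
  Merge [2, 4, 38, 39] + [8, 27, 29, 39] -> [2, 4, 8, 27, 29, 38, 39, 39]


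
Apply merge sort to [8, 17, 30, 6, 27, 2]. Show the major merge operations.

Divide and conquer:
  Merge [17] + [30] -> [17, 30]
  Merge [8] + [17, 30] -> [8, 17, 30]
  Merge [27] + [2] -> [2, 27]
  Merge [6] + [2, 27] -> [2, 6, 27]
  Merge [8, 17, 30] + [2, 6, 27] -> [2, 6, 8, 17, 27, 30]


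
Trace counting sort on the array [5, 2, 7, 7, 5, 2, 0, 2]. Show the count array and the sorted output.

Count array: [1, 0, 3, 0, 0, 2, 0, 2]
(count[i] = number of elements equal to i)
Cumulative count: [1, 1, 4, 4, 4, 6, 6, 8]
Sorted: [0, 2, 2, 2, 5, 5, 7, 7]


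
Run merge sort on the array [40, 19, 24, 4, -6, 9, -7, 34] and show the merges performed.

Divide and conquer:
  Merge [40] + [19] -> [19, 40]
  Merge [24] + [4] -> [4, 24]
  Merge [19, 40] + [4, 24] -> [4, 19, 24, 40]
  Merge [-6] + [9] -> [-6, 9]
  Merge [-7] + [34] -> [-7, 34]
  Merge [-6, 9] + [-7, 34] -> [-7, -6, 9, 34]
  Merge [4, 19, 24, 40] + [-7, -6, 9, 34] -> [-7, -6, 4, 9, 19, 24, 34, 40]


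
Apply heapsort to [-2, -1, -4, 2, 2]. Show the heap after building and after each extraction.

Build heap: [2, 2, -4, -1, -2]
Extract 2: [2, -1, -4, -2, 2]
Extract 2: [-1, -2, -4, 2, 2]
Extract -1: [-2, -4, -1, 2, 2]
Extract -2: [-4, -2, -1, 2, 2]


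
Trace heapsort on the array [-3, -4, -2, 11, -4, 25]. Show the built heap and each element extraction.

Build heap: [25, 11, -2, -4, -4, -3]
Extract 25: [11, -3, -2, -4, -4, 25]
Extract 11: [-2, -3, -4, -4, 11, 25]
Extract -2: [-3, -4, -4, -2, 11, 25]
Extract -3: [-4, -4, -3, -2, 11, 25]
Extract -4: [-4, -4, -3, -2, 11, 25]


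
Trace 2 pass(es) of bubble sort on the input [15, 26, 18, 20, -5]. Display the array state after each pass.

After pass 1: [15, 18, 20, -5, 26] (3 swaps)
After pass 2: [15, 18, -5, 20, 26] (1 swaps)
Total swaps: 4


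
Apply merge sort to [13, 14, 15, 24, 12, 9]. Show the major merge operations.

Divide and conquer:
  Merge [14] + [15] -> [14, 15]
  Merge [13] + [14, 15] -> [13, 14, 15]
  Merge [12] + [9] -> [9, 12]
  Merge [24] + [9, 12] -> [9, 12, 24]
  Merge [13, 14, 15] + [9, 12, 24] -> [9, 12, 13, 14, 15, 24]


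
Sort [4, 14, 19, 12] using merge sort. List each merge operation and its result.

Divide and conquer:
  Merge [4] + [14] -> [4, 14]
  Merge [19] + [12] -> [12, 19]
  Merge [4, 14] + [12, 19] -> [4, 12, 14, 19]


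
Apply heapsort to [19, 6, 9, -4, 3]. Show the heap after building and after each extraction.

Build heap: [19, 6, 9, -4, 3]
Extract 19: [9, 6, 3, -4, 19]
Extract 9: [6, -4, 3, 9, 19]
Extract 6: [3, -4, 6, 9, 19]
Extract 3: [-4, 3, 6, 9, 19]


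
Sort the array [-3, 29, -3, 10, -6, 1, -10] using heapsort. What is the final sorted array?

Build heap: [29, 10, 1, -3, -6, -3, -10]
Extract 29: [10, -3, 1, -10, -6, -3, 29]
Extract 10: [1, -3, -3, -10, -6, 10, 29]
Extract 1: [-3, -6, -3, -10, 1, 10, 29]
Extract -3: [-3, -6, -10, -3, 1, 10, 29]
Extract -3: [-6, -10, -3, -3, 1, 10, 29]
Extract -6: [-10, -6, -3, -3, 1, 10, 29]


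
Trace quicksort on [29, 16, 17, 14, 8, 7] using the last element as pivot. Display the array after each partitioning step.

Partition 1: pivot=7 at index 0 -> [7, 16, 17, 14, 8, 29]
Partition 2: pivot=29 at index 5 -> [7, 16, 17, 14, 8, 29]
Partition 3: pivot=8 at index 1 -> [7, 8, 17, 14, 16, 29]
Partition 4: pivot=16 at index 3 -> [7, 8, 14, 16, 17, 29]


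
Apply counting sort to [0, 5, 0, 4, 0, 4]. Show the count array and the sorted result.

Count array: [3, 0, 0, 0, 2, 1]
(count[i] = number of elements equal to i)
Cumulative count: [3, 3, 3, 3, 5, 6]
Sorted: [0, 0, 0, 4, 4, 5]


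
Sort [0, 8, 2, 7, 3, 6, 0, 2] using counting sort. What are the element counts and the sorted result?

Count array: [2, 0, 2, 1, 0, 0, 1, 1, 1]
(count[i] = number of elements equal to i)
Cumulative count: [2, 2, 4, 5, 5, 5, 6, 7, 8]
Sorted: [0, 0, 2, 2, 3, 6, 7, 8]


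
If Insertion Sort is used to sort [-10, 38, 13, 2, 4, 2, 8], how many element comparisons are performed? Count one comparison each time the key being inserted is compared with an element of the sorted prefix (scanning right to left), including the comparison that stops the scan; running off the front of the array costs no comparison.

Insert 38: -10 <= 38 (stop) = 1 comparison(s) -> [-10, 38, 13, 2, 4, 2, 8]
Insert 13: 38 > 13 (shift), -10 <= 13 (stop) = 2 comparison(s) -> [-10, 13, 38, 2, 4, 2, 8]
Insert 2: 38 > 2 (shift), 13 > 2 (shift), -10 <= 2 (stop) = 3 comparison(s) -> [-10, 2, 13, 38, 4, 2, 8]
Insert 4: 38 > 4 (shift), 13 > 4 (shift), 2 <= 4 (stop) = 3 comparison(s) -> [-10, 2, 4, 13, 38, 2, 8]
Insert 2: 38 > 2 (shift), 13 > 2 (shift), 4 > 2 (shift), 2 <= 2 (stop) = 4 comparison(s) -> [-10, 2, 2, 4, 13, 38, 8]
Insert 8: 38 > 8 (shift), 13 > 8 (shift), 4 <= 8 (stop) = 3 comparison(s) -> [-10, 2, 2, 4, 8, 13, 38]
Total comparisons: 1 + 2 + 3 + 3 + 4 + 3 = 16


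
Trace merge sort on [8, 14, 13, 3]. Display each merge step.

Divide and conquer:
  Merge [8] + [14] -> [8, 14]
  Merge [13] + [3] -> [3, 13]
  Merge [8, 14] + [3, 13] -> [3, 8, 13, 14]


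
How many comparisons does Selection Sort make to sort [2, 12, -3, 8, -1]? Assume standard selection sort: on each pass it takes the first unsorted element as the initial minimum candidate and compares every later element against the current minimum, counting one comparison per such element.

Pass 1: scan indices 1..4 for the minimum = 4 comparison(s); min is -3, place at index 0 -> [-3, 12, 2, 8, -1]
Pass 2: scan indices 2..4 for the minimum = 3 comparison(s); min is -1, place at index 1 -> [-3, -1, 2, 8, 12]
Pass 3: scan indices 3..4 for the minimum = 2 comparison(s); min is 2, place at index 2 -> [-3, -1, 2, 8, 12]
Pass 4: scan indices 4..4 for the minimum = 1 comparison(s); min is 8, place at index 3 -> [-3, -1, 2, 8, 12]
Selection sort always scans the whole unsorted suffix, so the count is (n-1) + (n-2) + ... + 1 = n(n-1)/2 = 5*4/2 = 10 regardless of the input order.
Total comparisons: 4 + 3 + 2 + 1 = 10


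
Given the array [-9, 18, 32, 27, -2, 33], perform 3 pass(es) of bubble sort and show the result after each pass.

After pass 1: [-9, 18, 27, -2, 32, 33] (2 swaps)
After pass 2: [-9, 18, -2, 27, 32, 33] (1 swaps)
After pass 3: [-9, -2, 18, 27, 32, 33] (1 swaps)
Total swaps: 4


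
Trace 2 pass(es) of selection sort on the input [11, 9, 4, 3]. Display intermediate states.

Pass 1: Select minimum 3 at index 3, swap -> [3, 9, 4, 11]
Pass 2: Select minimum 4 at index 2, swap -> [3, 4, 9, 11]


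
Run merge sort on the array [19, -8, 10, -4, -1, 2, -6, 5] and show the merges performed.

Divide and conquer:
  Merge [19] + [-8] -> [-8, 19]
  Merge [10] + [-4] -> [-4, 10]
  Merge [-8, 19] + [-4, 10] -> [-8, -4, 10, 19]
  Merge [-1] + [2] -> [-1, 2]
  Merge [-6] + [5] -> [-6, 5]
  Merge [-1, 2] + [-6, 5] -> [-6, -1, 2, 5]
  Merge [-8, -4, 10, 19] + [-6, -1, 2, 5] -> [-8, -6, -4, -1, 2, 5, 10, 19]


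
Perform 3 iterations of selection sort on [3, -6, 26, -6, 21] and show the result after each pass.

Pass 1: Select minimum -6 at index 1, swap -> [-6, 3, 26, -6, 21]
Pass 2: Select minimum -6 at index 3, swap -> [-6, -6, 26, 3, 21]
Pass 3: Select minimum 3 at index 3, swap -> [-6, -6, 3, 26, 21]


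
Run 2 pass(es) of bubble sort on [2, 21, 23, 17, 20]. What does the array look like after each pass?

After pass 1: [2, 21, 17, 20, 23] (2 swaps)
After pass 2: [2, 17, 20, 21, 23] (2 swaps)
Total swaps: 4


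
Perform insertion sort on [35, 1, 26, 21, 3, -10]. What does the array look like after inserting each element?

First element 35 is already 'sorted'
Insert 1: shifted 1 elements -> [1, 35, 26, 21, 3, -10]
Insert 26: shifted 1 elements -> [1, 26, 35, 21, 3, -10]
Insert 21: shifted 2 elements -> [1, 21, 26, 35, 3, -10]
Insert 3: shifted 3 elements -> [1, 3, 21, 26, 35, -10]
Insert -10: shifted 5 elements -> [-10, 1, 3, 21, 26, 35]


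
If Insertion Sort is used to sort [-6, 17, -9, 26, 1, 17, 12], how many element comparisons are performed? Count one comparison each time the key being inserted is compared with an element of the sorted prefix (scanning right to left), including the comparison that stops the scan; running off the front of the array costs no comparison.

Insert 17: -6 <= 17 (stop) = 1 comparison(s) -> [-6, 17, -9, 26, 1, 17, 12]
Insert -9: 17 > -9 (shift), -6 > -9 (shift), reached front = 2 comparison(s) -> [-9, -6, 17, 26, 1, 17, 12]
Insert 26: 17 <= 26 (stop) = 1 comparison(s) -> [-9, -6, 17, 26, 1, 17, 12]
Insert 1: 26 > 1 (shift), 17 > 1 (shift), -6 <= 1 (stop) = 3 comparison(s) -> [-9, -6, 1, 17, 26, 17, 12]
Insert 17: 26 > 17 (shift), 17 <= 17 (stop) = 2 comparison(s) -> [-9, -6, 1, 17, 17, 26, 12]
Insert 12: 26 > 12 (shift), 17 > 12 (shift), 17 > 12 (shift), 1 <= 12 (stop) = 4 comparison(s) -> [-9, -6, 1, 12, 17, 17, 26]
Total comparisons: 1 + 2 + 1 + 3 + 2 + 4 = 13


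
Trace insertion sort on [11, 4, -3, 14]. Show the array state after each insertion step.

First element 11 is already 'sorted'
Insert 4: shifted 1 elements -> [4, 11, -3, 14]
Insert -3: shifted 2 elements -> [-3, 4, 11, 14]
Insert 14: shifted 0 elements -> [-3, 4, 11, 14]


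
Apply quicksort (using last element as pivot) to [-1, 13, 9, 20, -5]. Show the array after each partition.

Partition 1: pivot=-5 at index 0 -> [-5, 13, 9, 20, -1]
Partition 2: pivot=-1 at index 1 -> [-5, -1, 9, 20, 13]
Partition 3: pivot=13 at index 3 -> [-5, -1, 9, 13, 20]


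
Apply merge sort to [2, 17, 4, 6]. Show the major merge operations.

Divide and conquer:
  Merge [2] + [17] -> [2, 17]
  Merge [4] + [6] -> [4, 6]
  Merge [2, 17] + [4, 6] -> [2, 4, 6, 17]


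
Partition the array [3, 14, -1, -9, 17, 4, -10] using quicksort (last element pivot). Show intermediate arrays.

Partition 1: pivot=-10 at index 0 -> [-10, 14, -1, -9, 17, 4, 3]
Partition 2: pivot=3 at index 3 -> [-10, -1, -9, 3, 17, 4, 14]
Partition 3: pivot=-9 at index 1 -> [-10, -9, -1, 3, 17, 4, 14]
Partition 4: pivot=14 at index 5 -> [-10, -9, -1, 3, 4, 14, 17]


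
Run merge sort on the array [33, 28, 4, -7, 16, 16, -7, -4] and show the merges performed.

Divide and conquer:
  Merge [33] + [28] -> [28, 33]
  Merge [4] + [-7] -> [-7, 4]
  Merge [28, 33] + [-7, 4] -> [-7, 4, 28, 33]
  Merge [16] + [16] -> [16, 16]
  Merge [-7] + [-4] -> [-7, -4]
  Merge [16, 16] + [-7, -4] -> [-7, -4, 16, 16]
  Merge [-7, 4, 28, 33] + [-7, -4, 16, 16] -> [-7, -7, -4, 4, 16, 16, 28, 33]


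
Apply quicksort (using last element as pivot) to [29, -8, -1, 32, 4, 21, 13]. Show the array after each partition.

Partition 1: pivot=13 at index 3 -> [-8, -1, 4, 13, 29, 21, 32]
Partition 2: pivot=4 at index 2 -> [-8, -1, 4, 13, 29, 21, 32]
Partition 3: pivot=-1 at index 1 -> [-8, -1, 4, 13, 29, 21, 32]
Partition 4: pivot=32 at index 6 -> [-8, -1, 4, 13, 29, 21, 32]
Partition 5: pivot=21 at index 4 -> [-8, -1, 4, 13, 21, 29, 32]


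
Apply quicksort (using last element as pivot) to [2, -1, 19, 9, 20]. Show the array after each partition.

Partition 1: pivot=20 at index 4 -> [2, -1, 19, 9, 20]
Partition 2: pivot=9 at index 2 -> [2, -1, 9, 19, 20]
Partition 3: pivot=-1 at index 0 -> [-1, 2, 9, 19, 20]


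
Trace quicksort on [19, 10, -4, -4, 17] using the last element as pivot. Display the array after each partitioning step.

Partition 1: pivot=17 at index 3 -> [10, -4, -4, 17, 19]
Partition 2: pivot=-4 at index 1 -> [-4, -4, 10, 17, 19]


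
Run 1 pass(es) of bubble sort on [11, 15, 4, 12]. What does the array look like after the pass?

After pass 1: [11, 4, 12, 15] (2 swaps)
Total swaps: 2


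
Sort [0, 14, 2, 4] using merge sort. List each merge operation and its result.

Divide and conquer:
  Merge [0] + [14] -> [0, 14]
  Merge [2] + [4] -> [2, 4]
  Merge [0, 14] + [2, 4] -> [0, 2, 4, 14]


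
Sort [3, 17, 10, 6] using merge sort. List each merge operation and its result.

Divide and conquer:
  Merge [3] + [17] -> [3, 17]
  Merge [10] + [6] -> [6, 10]
  Merge [3, 17] + [6, 10] -> [3, 6, 10, 17]


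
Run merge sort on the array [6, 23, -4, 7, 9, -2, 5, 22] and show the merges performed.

Divide and conquer:
  Merge [6] + [23] -> [6, 23]
  Merge [-4] + [7] -> [-4, 7]
  Merge [6, 23] + [-4, 7] -> [-4, 6, 7, 23]
  Merge [9] + [-2] -> [-2, 9]
  Merge [5] + [22] -> [5, 22]
  Merge [-2, 9] + [5, 22] -> [-2, 5, 9, 22]
  Merge [-4, 6, 7, 23] + [-2, 5, 9, 22] -> [-4, -2, 5, 6, 7, 9, 22, 23]


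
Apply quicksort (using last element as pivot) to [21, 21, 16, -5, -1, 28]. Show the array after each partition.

Partition 1: pivot=28 at index 5 -> [21, 21, 16, -5, -1, 28]
Partition 2: pivot=-1 at index 1 -> [-5, -1, 16, 21, 21, 28]
Partition 3: pivot=21 at index 4 -> [-5, -1, 16, 21, 21, 28]
Partition 4: pivot=21 at index 3 -> [-5, -1, 16, 21, 21, 28]


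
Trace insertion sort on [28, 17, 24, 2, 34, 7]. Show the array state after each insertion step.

First element 28 is already 'sorted'
Insert 17: shifted 1 elements -> [17, 28, 24, 2, 34, 7]
Insert 24: shifted 1 elements -> [17, 24, 28, 2, 34, 7]
Insert 2: shifted 3 elements -> [2, 17, 24, 28, 34, 7]
Insert 34: shifted 0 elements -> [2, 17, 24, 28, 34, 7]
Insert 7: shifted 4 elements -> [2, 7, 17, 24, 28, 34]


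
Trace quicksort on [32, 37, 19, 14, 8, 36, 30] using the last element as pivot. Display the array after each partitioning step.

Partition 1: pivot=30 at index 3 -> [19, 14, 8, 30, 32, 36, 37]
Partition 2: pivot=8 at index 0 -> [8, 14, 19, 30, 32, 36, 37]
Partition 3: pivot=19 at index 2 -> [8, 14, 19, 30, 32, 36, 37]
Partition 4: pivot=37 at index 6 -> [8, 14, 19, 30, 32, 36, 37]
Partition 5: pivot=36 at index 5 -> [8, 14, 19, 30, 32, 36, 37]


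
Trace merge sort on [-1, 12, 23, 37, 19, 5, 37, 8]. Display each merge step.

Divide and conquer:
  Merge [-1] + [12] -> [-1, 12]
  Merge [23] + [37] -> [23, 37]
  Merge [-1, 12] + [23, 37] -> [-1, 12, 23, 37]
  Merge [19] + [5] -> [5, 19]
  Merge [37] + [8] -> [8, 37]
  Merge [5, 19] + [8, 37] -> [5, 8, 19, 37]
  Merge [-1, 12, 23, 37] + [5, 8, 19, 37] -> [-1, 5, 8, 12, 19, 23, 37, 37]


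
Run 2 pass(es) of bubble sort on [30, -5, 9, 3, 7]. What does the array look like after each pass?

After pass 1: [-5, 9, 3, 7, 30] (4 swaps)
After pass 2: [-5, 3, 7, 9, 30] (2 swaps)
Total swaps: 6


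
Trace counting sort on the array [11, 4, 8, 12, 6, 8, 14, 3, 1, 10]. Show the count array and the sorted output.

Count array: [0, 1, 0, 1, 1, 0, 1, 0, 2, 0, 1, 1, 1, 0, 1]
(count[i] = number of elements equal to i)
Cumulative count: [0, 1, 1, 2, 3, 3, 4, 4, 6, 6, 7, 8, 9, 9, 10]
Sorted: [1, 3, 4, 6, 8, 8, 10, 11, 12, 14]


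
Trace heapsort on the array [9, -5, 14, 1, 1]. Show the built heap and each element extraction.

Build heap: [14, 1, 9, -5, 1]
Extract 14: [9, 1, 1, -5, 14]
Extract 9: [1, -5, 1, 9, 14]
Extract 1: [1, -5, 1, 9, 14]
Extract 1: [-5, 1, 1, 9, 14]


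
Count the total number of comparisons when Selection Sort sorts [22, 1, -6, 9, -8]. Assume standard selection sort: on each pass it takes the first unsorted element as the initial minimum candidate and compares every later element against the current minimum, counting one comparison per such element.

Pass 1: scan indices 1..4 for the minimum = 4 comparison(s); min is -8, place at index 0 -> [-8, 1, -6, 9, 22]
Pass 2: scan indices 2..4 for the minimum = 3 comparison(s); min is -6, place at index 1 -> [-8, -6, 1, 9, 22]
Pass 3: scan indices 3..4 for the minimum = 2 comparison(s); min is 1, place at index 2 -> [-8, -6, 1, 9, 22]
Pass 4: scan indices 4..4 for the minimum = 1 comparison(s); min is 9, place at index 3 -> [-8, -6, 1, 9, 22]
Selection sort always scans the whole unsorted suffix, so the count is (n-1) + (n-2) + ... + 1 = n(n-1)/2 = 5*4/2 = 10 regardless of the input order.
Total comparisons: 4 + 3 + 2 + 1 = 10


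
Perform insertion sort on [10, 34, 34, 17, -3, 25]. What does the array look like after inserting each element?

First element 10 is already 'sorted'
Insert 34: shifted 0 elements -> [10, 34, 34, 17, -3, 25]
Insert 34: shifted 0 elements -> [10, 34, 34, 17, -3, 25]
Insert 17: shifted 2 elements -> [10, 17, 34, 34, -3, 25]
Insert -3: shifted 4 elements -> [-3, 10, 17, 34, 34, 25]
Insert 25: shifted 2 elements -> [-3, 10, 17, 25, 34, 34]


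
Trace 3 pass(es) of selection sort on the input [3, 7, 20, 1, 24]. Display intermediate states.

Pass 1: Select minimum 1 at index 3, swap -> [1, 7, 20, 3, 24]
Pass 2: Select minimum 3 at index 3, swap -> [1, 3, 20, 7, 24]
Pass 3: Select minimum 7 at index 3, swap -> [1, 3, 7, 20, 24]


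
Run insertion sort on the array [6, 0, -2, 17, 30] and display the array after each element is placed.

First element 6 is already 'sorted'
Insert 0: shifted 1 elements -> [0, 6, -2, 17, 30]
Insert -2: shifted 2 elements -> [-2, 0, 6, 17, 30]
Insert 17: shifted 0 elements -> [-2, 0, 6, 17, 30]
Insert 30: shifted 0 elements -> [-2, 0, 6, 17, 30]


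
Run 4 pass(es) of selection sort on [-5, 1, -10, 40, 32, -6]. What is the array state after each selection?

Pass 1: Select minimum -10 at index 2, swap -> [-10, 1, -5, 40, 32, -6]
Pass 2: Select minimum -6 at index 5, swap -> [-10, -6, -5, 40, 32, 1]
Pass 3: Select minimum -5 at index 2, swap -> [-10, -6, -5, 40, 32, 1]
Pass 4: Select minimum 1 at index 5, swap -> [-10, -6, -5, 1, 32, 40]


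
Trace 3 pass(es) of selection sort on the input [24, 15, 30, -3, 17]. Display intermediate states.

Pass 1: Select minimum -3 at index 3, swap -> [-3, 15, 30, 24, 17]
Pass 2: Select minimum 15 at index 1, swap -> [-3, 15, 30, 24, 17]
Pass 3: Select minimum 17 at index 4, swap -> [-3, 15, 17, 24, 30]


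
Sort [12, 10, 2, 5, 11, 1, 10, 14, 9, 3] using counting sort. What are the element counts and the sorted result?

Count array: [0, 1, 1, 1, 0, 1, 0, 0, 0, 1, 2, 1, 1, 0, 1]
(count[i] = number of elements equal to i)
Cumulative count: [0, 1, 2, 3, 3, 4, 4, 4, 4, 5, 7, 8, 9, 9, 10]
Sorted: [1, 2, 3, 5, 9, 10, 10, 11, 12, 14]


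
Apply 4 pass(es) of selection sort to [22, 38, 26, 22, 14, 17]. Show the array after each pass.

Pass 1: Select minimum 14 at index 4, swap -> [14, 38, 26, 22, 22, 17]
Pass 2: Select minimum 17 at index 5, swap -> [14, 17, 26, 22, 22, 38]
Pass 3: Select minimum 22 at index 3, swap -> [14, 17, 22, 26, 22, 38]
Pass 4: Select minimum 22 at index 4, swap -> [14, 17, 22, 22, 26, 38]


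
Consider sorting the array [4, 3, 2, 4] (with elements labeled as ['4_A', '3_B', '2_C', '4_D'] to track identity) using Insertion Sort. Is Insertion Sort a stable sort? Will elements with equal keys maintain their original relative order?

Trace Insertion Sort on the labeled array (the key is the number; the letter only tracks identity):
  Insert 3_B at index 0: [3_B, 4_A, 2_C, 4_D]
  Insert 2_C at index 0: [2_C, 3_B, 4_A, 4_D]
  Insert 4_D at index 3: [2_C, 3_B, 4_A, 4_D]
Final order: [2_C, 3_B, 4_A, 4_D]
Equal keys:
  value 4: originally 4_A, 4_D; after sorting 4_A, 4_D -> order preserved
All equal keys kept their original relative order. Insertion Sort is stable: elements are shifted only while they are strictly greater than the key, so a key is inserted after any equal elements already placed.
Answer: Stable


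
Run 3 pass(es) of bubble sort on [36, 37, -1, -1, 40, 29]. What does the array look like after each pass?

After pass 1: [36, -1, -1, 37, 29, 40] (3 swaps)
After pass 2: [-1, -1, 36, 29, 37, 40] (3 swaps)
After pass 3: [-1, -1, 29, 36, 37, 40] (1 swaps)
Total swaps: 7


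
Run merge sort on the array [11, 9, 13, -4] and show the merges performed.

Divide and conquer:
  Merge [11] + [9] -> [9, 11]
  Merge [13] + [-4] -> [-4, 13]
  Merge [9, 11] + [-4, 13] -> [-4, 9, 11, 13]


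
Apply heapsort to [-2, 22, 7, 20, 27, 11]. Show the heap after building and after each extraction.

Build heap: [27, 22, 11, 20, -2, 7]
Extract 27: [22, 20, 11, 7, -2, 27]
Extract 22: [20, 7, 11, -2, 22, 27]
Extract 20: [11, 7, -2, 20, 22, 27]
Extract 11: [7, -2, 11, 20, 22, 27]
Extract 7: [-2, 7, 11, 20, 22, 27]


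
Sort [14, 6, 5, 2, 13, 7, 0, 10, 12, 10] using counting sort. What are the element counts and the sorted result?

Count array: [1, 0, 1, 0, 0, 1, 1, 1, 0, 0, 2, 0, 1, 1, 1]
(count[i] = number of elements equal to i)
Cumulative count: [1, 1, 2, 2, 2, 3, 4, 5, 5, 5, 7, 7, 8, 9, 10]
Sorted: [0, 2, 5, 6, 7, 10, 10, 12, 13, 14]


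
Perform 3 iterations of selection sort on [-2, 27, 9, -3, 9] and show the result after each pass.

Pass 1: Select minimum -3 at index 3, swap -> [-3, 27, 9, -2, 9]
Pass 2: Select minimum -2 at index 3, swap -> [-3, -2, 9, 27, 9]
Pass 3: Select minimum 9 at index 2, swap -> [-3, -2, 9, 27, 9]


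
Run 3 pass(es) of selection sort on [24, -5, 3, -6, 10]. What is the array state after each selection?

Pass 1: Select minimum -6 at index 3, swap -> [-6, -5, 3, 24, 10]
Pass 2: Select minimum -5 at index 1, swap -> [-6, -5, 3, 24, 10]
Pass 3: Select minimum 3 at index 2, swap -> [-6, -5, 3, 24, 10]


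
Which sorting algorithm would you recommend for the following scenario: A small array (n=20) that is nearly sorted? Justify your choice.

Best choice: Insertion sort
Reason: Insertion sort is O(n) for nearly sorted arrays and has low overhead


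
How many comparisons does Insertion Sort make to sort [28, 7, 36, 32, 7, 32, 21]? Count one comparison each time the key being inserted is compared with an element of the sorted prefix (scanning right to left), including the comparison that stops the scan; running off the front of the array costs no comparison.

Insert 7: 28 > 7 (shift), reached front = 1 comparison(s) -> [7, 28, 36, 32, 7, 32, 21]
Insert 36: 28 <= 36 (stop) = 1 comparison(s) -> [7, 28, 36, 32, 7, 32, 21]
Insert 32: 36 > 32 (shift), 28 <= 32 (stop) = 2 comparison(s) -> [7, 28, 32, 36, 7, 32, 21]
Insert 7: 36 > 7 (shift), 32 > 7 (shift), 28 > 7 (shift), 7 <= 7 (stop) = 4 comparison(s) -> [7, 7, 28, 32, 36, 32, 21]
Insert 32: 36 > 32 (shift), 32 <= 32 (stop) = 2 comparison(s) -> [7, 7, 28, 32, 32, 36, 21]
Insert 21: 36 > 21 (shift), 32 > 21 (shift), 32 > 21 (shift), 28 > 21 (shift), 7 <= 21 (stop) = 5 comparison(s) -> [7, 7, 21, 28, 32, 32, 36]
Total comparisons: 1 + 1 + 2 + 4 + 2 + 5 = 15


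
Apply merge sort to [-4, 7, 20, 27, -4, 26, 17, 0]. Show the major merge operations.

Divide and conquer:
  Merge [-4] + [7] -> [-4, 7]
  Merge [20] + [27] -> [20, 27]
  Merge [-4, 7] + [20, 27] -> [-4, 7, 20, 27]
  Merge [-4] + [26] -> [-4, 26]
  Merge [17] + [0] -> [0, 17]
  Merge [-4, 26] + [0, 17] -> [-4, 0, 17, 26]
  Merge [-4, 7, 20, 27] + [-4, 0, 17, 26] -> [-4, -4, 0, 7, 17, 20, 26, 27]


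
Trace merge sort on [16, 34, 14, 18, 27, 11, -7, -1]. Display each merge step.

Divide and conquer:
  Merge [16] + [34] -> [16, 34]
  Merge [14] + [18] -> [14, 18]
  Merge [16, 34] + [14, 18] -> [14, 16, 18, 34]
  Merge [27] + [11] -> [11, 27]
  Merge [-7] + [-1] -> [-7, -1]
  Merge [11, 27] + [-7, -1] -> [-7, -1, 11, 27]
  Merge [14, 16, 18, 34] + [-7, -1, 11, 27] -> [-7, -1, 11, 14, 16, 18, 27, 34]


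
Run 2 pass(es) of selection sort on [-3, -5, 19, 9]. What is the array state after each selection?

Pass 1: Select minimum -5 at index 1, swap -> [-5, -3, 19, 9]
Pass 2: Select minimum -3 at index 1, swap -> [-5, -3, 19, 9]


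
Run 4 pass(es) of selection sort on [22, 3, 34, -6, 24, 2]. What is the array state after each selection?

Pass 1: Select minimum -6 at index 3, swap -> [-6, 3, 34, 22, 24, 2]
Pass 2: Select minimum 2 at index 5, swap -> [-6, 2, 34, 22, 24, 3]
Pass 3: Select minimum 3 at index 5, swap -> [-6, 2, 3, 22, 24, 34]
Pass 4: Select minimum 22 at index 3, swap -> [-6, 2, 3, 22, 24, 34]


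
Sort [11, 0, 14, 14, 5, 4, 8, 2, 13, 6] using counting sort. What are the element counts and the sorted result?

Count array: [1, 0, 1, 0, 1, 1, 1, 0, 1, 0, 0, 1, 0, 1, 2]
(count[i] = number of elements equal to i)
Cumulative count: [1, 1, 2, 2, 3, 4, 5, 5, 6, 6, 6, 7, 7, 8, 10]
Sorted: [0, 2, 4, 5, 6, 8, 11, 13, 14, 14]


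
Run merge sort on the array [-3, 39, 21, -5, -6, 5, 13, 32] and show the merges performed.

Divide and conquer:
  Merge [-3] + [39] -> [-3, 39]
  Merge [21] + [-5] -> [-5, 21]
  Merge [-3, 39] + [-5, 21] -> [-5, -3, 21, 39]
  Merge [-6] + [5] -> [-6, 5]
  Merge [13] + [32] -> [13, 32]
  Merge [-6, 5] + [13, 32] -> [-6, 5, 13, 32]
  Merge [-5, -3, 21, 39] + [-6, 5, 13, 32] -> [-6, -5, -3, 5, 13, 21, 32, 39]


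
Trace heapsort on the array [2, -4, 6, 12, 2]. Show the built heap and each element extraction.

Build heap: [12, 2, 6, -4, 2]
Extract 12: [6, 2, 2, -4, 12]
Extract 6: [2, -4, 2, 6, 12]
Extract 2: [2, -4, 2, 6, 12]
Extract 2: [-4, 2, 2, 6, 12]


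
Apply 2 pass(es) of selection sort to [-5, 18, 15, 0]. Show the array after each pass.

Pass 1: Select minimum -5 at index 0, swap -> [-5, 18, 15, 0]
Pass 2: Select minimum 0 at index 3, swap -> [-5, 0, 15, 18]


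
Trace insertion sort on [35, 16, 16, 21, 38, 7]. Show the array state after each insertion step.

First element 35 is already 'sorted'
Insert 16: shifted 1 elements -> [16, 35, 16, 21, 38, 7]
Insert 16: shifted 1 elements -> [16, 16, 35, 21, 38, 7]
Insert 21: shifted 1 elements -> [16, 16, 21, 35, 38, 7]
Insert 38: shifted 0 elements -> [16, 16, 21, 35, 38, 7]
Insert 7: shifted 5 elements -> [7, 16, 16, 21, 35, 38]


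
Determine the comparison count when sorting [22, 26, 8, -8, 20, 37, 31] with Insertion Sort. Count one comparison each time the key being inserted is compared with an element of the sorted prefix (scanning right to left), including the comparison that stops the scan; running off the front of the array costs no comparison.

Insert 26: 22 <= 26 (stop) = 1 comparison(s) -> [22, 26, 8, -8, 20, 37, 31]
Insert 8: 26 > 8 (shift), 22 > 8 (shift), reached front = 2 comparison(s) -> [8, 22, 26, -8, 20, 37, 31]
Insert -8: 26 > -8 (shift), 22 > -8 (shift), 8 > -8 (shift), reached front = 3 comparison(s) -> [-8, 8, 22, 26, 20, 37, 31]
Insert 20: 26 > 20 (shift), 22 > 20 (shift), 8 <= 20 (stop) = 3 comparison(s) -> [-8, 8, 20, 22, 26, 37, 31]
Insert 37: 26 <= 37 (stop) = 1 comparison(s) -> [-8, 8, 20, 22, 26, 37, 31]
Insert 31: 37 > 31 (shift), 26 <= 31 (stop) = 2 comparison(s) -> [-8, 8, 20, 22, 26, 31, 37]
Total comparisons: 1 + 2 + 3 + 3 + 1 + 2 = 12


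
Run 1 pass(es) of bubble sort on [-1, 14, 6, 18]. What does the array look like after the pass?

After pass 1: [-1, 6, 14, 18] (1 swaps)
Total swaps: 1


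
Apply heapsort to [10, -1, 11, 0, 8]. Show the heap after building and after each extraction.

Build heap: [11, 8, 10, 0, -1]
Extract 11: [10, 8, -1, 0, 11]
Extract 10: [8, 0, -1, 10, 11]
Extract 8: [0, -1, 8, 10, 11]
Extract 0: [-1, 0, 8, 10, 11]


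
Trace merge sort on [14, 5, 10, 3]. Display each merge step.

Divide and conquer:
  Merge [14] + [5] -> [5, 14]
  Merge [10] + [3] -> [3, 10]
  Merge [5, 14] + [3, 10] -> [3, 5, 10, 14]


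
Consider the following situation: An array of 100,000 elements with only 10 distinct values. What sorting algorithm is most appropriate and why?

Best choice: 3-way quicksort or Counting sort
Reason: 3-way (Dutch national flag) partitioning groups every copy of the pivot together, so with only d=10 distinct keys quicksort finishes in O(n log d) expected time, which is effectively linear; counting sort runs in O(n + k) where k is the size of the key range (not the number of distinct values), so it is linear when the 10 values are integers drawn from a small known range


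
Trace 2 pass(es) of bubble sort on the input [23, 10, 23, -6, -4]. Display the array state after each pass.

After pass 1: [10, 23, -6, -4, 23] (3 swaps)
After pass 2: [10, -6, -4, 23, 23] (2 swaps)
Total swaps: 5


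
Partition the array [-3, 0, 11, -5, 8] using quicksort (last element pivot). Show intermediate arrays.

Partition 1: pivot=8 at index 3 -> [-3, 0, -5, 8, 11]
Partition 2: pivot=-5 at index 0 -> [-5, 0, -3, 8, 11]
Partition 3: pivot=-3 at index 1 -> [-5, -3, 0, 8, 11]
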